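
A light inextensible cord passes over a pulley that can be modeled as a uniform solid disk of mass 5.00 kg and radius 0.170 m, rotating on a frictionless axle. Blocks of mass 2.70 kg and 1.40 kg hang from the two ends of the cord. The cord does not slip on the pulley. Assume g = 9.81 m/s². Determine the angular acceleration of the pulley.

α ≈ 11.4 rad/s²

I = ½MR² = (1/2)(5.00)(0.170)² = 0.07225 kg·m².
Heavier block: m₁g − T₁ = m₁a. Lighter block: T₂ − m₂g = m₂a.
Pulley: (T₁ − T₂)R = Iα = I(a/R), so T₁ − T₂ = (I/R²)a = (1/2)M_p a = 2.500·a.
Adding the three: (m₁ − m₂)g = (m₁ + m₂ + 2.500)a, so a = (2.70 − 1.40)(9.81)/(2.70 + 1.40 + 2.500) = 1.932 m/s².
α = a/R = 1.932/0.170 = 11.37 rad/s².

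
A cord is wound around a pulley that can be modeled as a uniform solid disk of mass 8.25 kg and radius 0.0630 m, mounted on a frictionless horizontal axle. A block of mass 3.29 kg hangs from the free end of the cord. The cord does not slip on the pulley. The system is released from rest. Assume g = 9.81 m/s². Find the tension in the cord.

T ≈ 18.0 N

I = ½MR² = (1/2)(8.25)(0.0630)² = 0.01637 kg·m².
Block: mg − T = ma. Pulley: TR = Iα. No-slip: a = αR, so T = (I/R²)a = 4.125·a.
Then mg = (m + 4.125)a, so a = (3.29)(9.81)/(3.29 + 4.125) = 4.353 m/s².
T = 4.125·a = 17.95 N.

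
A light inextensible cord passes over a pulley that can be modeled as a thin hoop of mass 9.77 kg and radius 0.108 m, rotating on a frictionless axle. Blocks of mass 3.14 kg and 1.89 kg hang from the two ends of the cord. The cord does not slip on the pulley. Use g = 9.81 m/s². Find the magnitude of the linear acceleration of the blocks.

a ≈ 0.829 m/s²

I = MR² = (9.77)(0.108)² = 0.1140 kg·m².
Heavier block: m₁g − T₁ = m₁a. Lighter block: T₂ − m₂g = m₂a.
Pulley: (T₁ − T₂)R = Iα = I(a/R), so T₁ − T₂ = (I/R²)a = 1·M_p a = 9.770·a.
Adding the three: (m₁ − m₂)g = (m₁ + m₂ + 9.770)a, so a = (3.14 − 1.89)(9.81)/(3.14 + 1.89 + 9.770) = 0.8285 m/s².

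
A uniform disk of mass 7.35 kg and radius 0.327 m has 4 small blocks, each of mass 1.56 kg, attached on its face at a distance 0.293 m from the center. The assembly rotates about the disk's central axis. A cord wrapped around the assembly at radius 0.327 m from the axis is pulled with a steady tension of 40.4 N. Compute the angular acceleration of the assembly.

I_disk = ½MR² = ½(7.35)(0.327)² = 0.3930 kg·m².
I_blocks = 4·m·r² = 4(1.56)(0.293)² = 0.5357 kg·m².
Total I = 0.9287 kg·m².
τ = F r = (40.4)(0.327) = 13.21 N·m.
α = τ/I = 13.21/0.9287 = 14.23 rad/s².

α ≈ 14.2 rad/s²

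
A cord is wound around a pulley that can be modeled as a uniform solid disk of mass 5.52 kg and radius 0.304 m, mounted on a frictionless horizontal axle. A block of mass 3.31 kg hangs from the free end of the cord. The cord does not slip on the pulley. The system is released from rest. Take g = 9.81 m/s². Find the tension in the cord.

I = ½MR² = (1/2)(5.52)(0.304)² = 0.2551 kg·m².
Block: mg − T = ma. Pulley: TR = Iα. No-slip: a = αR, so T = (I/R²)a = 2.760·a.
Then mg = (m + 2.760)a, so a = (3.31)(9.81)/(3.31 + 2.760) = 5.349 m/s².
T = 2.760·a = 14.76 N.

T ≈ 14.8 N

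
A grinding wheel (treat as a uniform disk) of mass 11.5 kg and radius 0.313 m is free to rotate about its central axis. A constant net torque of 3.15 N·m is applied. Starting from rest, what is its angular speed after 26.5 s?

ω ≈ 148 rad/s

I = ½MR² = (1/2)(11.5)(0.313)² = 0.5633 kg·m².
α = τ/I = 3.15/0.5633 = 5.592 rad/s².
ω = ω₀ + αt = 0 + (5.592)(26.5) = 148.2 rad/s.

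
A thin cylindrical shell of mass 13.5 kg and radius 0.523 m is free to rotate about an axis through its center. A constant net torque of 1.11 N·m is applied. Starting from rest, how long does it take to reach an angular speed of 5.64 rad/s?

t ≈ 18.8 s

I = MR² = (13.5)(0.523)² = 3.693 kg·m².
α = τ/I = 1.11/3.693 = 0.3006 rad/s².
ω = αt ⇒ t = ω/α = 5.64/0.3006 = 18.76 s.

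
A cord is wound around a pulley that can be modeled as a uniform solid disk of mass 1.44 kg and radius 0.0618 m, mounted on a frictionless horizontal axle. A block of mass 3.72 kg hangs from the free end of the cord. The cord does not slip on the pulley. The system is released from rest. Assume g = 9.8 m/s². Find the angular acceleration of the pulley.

I = ½MR² = (1/2)(1.44)(0.0618)² = 0.002750 kg·m².
Block: mg − T = ma. Pulley: TR = Iα. No-slip: a = αR, so T = (I/R²)a = 0.7200·a.
Then mg = (m + 0.7200)a, so a = (3.72)(9.8)/(3.72 + 0.7200) = 8.211 m/s².
α = a/R = 8.211/0.0618 = 132.9 rad/s².

α ≈ 133 rad/s²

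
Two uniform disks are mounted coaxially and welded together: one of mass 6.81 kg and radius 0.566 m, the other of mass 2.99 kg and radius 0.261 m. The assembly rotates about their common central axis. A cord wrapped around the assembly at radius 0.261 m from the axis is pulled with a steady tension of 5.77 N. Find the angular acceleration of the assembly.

I = ½M₁R₁² + ½M₂R₂² = ½(6.81)(0.566)² + ½(2.99)(0.261)² = 1.193 kg·m².
τ = F r = (5.77)(0.261) = 1.506 N·m.
α = τ/I = 1.506/1.193 = 1.263 rad/s².

α ≈ 1.26 rad/s²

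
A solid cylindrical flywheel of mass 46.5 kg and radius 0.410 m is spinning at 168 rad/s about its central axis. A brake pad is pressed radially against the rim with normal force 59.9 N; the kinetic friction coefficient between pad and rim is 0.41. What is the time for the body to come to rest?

t ≈ 65.2 s

I = ½MR² = (1/2)(46.5)(0.410)² = 3.908 kg·m².
Friction force f = μN = (0.41)(59.9) = 24.56 N at the rim; torque magnitude τ = fR = 10.07 N·m, opposing ω.
|α| = τ/I = 10.07/3.908 = 2.576 rad/s² (deceleration).
0 = ω₀ − |α|t ⇒ t = ω₀/|α| = 168/2.576 = 65.21 s.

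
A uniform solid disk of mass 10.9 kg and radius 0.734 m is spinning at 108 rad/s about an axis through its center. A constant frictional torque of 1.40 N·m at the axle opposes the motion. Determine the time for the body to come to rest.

t ≈ 227 s

I = ½MR² = (1/2)(10.9)(0.734)² = 2.936 kg·m².
The net torque has magnitude 1.40 N·m, opposing ω.
|α| = τ/I = 1.400/2.936 = 0.4768 rad/s² (deceleration).
0 = ω₀ − |α|t ⇒ t = ω₀/|α| = 108/0.4768 = 226.5 s.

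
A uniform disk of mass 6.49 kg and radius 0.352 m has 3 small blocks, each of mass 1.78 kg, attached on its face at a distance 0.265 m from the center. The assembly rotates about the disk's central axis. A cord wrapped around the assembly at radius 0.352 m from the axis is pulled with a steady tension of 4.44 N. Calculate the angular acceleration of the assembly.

α ≈ 2.01 rad/s²

I_disk = ½MR² = ½(6.49)(0.352)² = 0.4021 kg·m².
I_blocks = 3·m·r² = 3(1.78)(0.265)² = 0.3750 kg·m².
Total I = 0.7771 kg·m².
τ = F r = (4.44)(0.352) = 1.563 N·m.
α = τ/I = 1.563/0.7771 = 2.011 rad/s².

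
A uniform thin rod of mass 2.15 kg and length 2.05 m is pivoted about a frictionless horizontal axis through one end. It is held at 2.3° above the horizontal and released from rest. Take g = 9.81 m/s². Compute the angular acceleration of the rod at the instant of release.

About the pivot, I = (1/3)ML² = (1/3)(2.15)(2.05)² = 3.012 kg·m².
The weight acts at the center, a distance L/2 = 1.025 m from the pivot; τ = Mg(L/2) cos 2.3° = 21.60 N·m.
α = τ/I = 21.60/3.012 = 7.172 rad/s².
(Equivalently α = (3g/(2L)) cos 2.3° = 7.172 rad/s².)

α ≈ 7.17 rad/s²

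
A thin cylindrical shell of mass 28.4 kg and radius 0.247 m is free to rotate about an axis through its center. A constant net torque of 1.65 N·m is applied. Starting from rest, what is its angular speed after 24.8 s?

ω ≈ 23.6 rad/s

I = MR² = (28.4)(0.247)² = 1.733 kg·m².
α = τ/I = 1.65/1.733 = 0.9523 rad/s².
ω = ω₀ + αt = 0 + (0.9523)(24.8) = 23.62 rad/s.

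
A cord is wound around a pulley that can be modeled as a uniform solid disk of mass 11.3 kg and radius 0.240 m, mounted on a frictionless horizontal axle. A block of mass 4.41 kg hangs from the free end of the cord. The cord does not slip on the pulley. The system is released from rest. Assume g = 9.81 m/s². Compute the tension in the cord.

I = ½MR² = (1/2)(11.3)(0.240)² = 0.3254 kg·m².
Block: mg − T = ma. Pulley: TR = Iα. No-slip: a = αR, so T = (I/R²)a = 5.650·a.
Then mg = (m + 5.650)a, so a = (4.41)(9.81)/(4.41 + 5.650) = 4.300 m/s².
T = 5.650·a = 24.30 N.

T ≈ 24.3 N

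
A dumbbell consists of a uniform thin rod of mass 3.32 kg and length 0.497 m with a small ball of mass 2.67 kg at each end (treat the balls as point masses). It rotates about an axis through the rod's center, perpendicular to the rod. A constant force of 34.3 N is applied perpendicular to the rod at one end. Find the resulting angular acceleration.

I_rod = (1/12)ML² = (1/12)(3.32)(0.497)² = 0.06834 kg·m².
I_balls = 2·m·(L/2)² = 2(2.67)(0.2485)² = 0.3298 kg·m².
Total I = 0.3981 kg·m².
τ = F·(L/2) = (34.3)(0.248) = 8.524 N·m.
α = τ/I = 8.524/0.3981 = 21.41 rad/s².

α ≈ 21.4 rad/s²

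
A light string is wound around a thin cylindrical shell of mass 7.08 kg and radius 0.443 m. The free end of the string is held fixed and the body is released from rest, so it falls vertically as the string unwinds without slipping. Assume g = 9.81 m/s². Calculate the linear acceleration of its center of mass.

Translation: Mg − T = Ma. Rotation about the center: TR = Iα with I = MR².
With a = αR: T = (I/R²)a = M a, so Mg = (1 + 1.000)Ma.
a = g/(1 + 1.000) = 9.81/2.000 = 4.905 m/s².

a ≈ 4.91 m/s²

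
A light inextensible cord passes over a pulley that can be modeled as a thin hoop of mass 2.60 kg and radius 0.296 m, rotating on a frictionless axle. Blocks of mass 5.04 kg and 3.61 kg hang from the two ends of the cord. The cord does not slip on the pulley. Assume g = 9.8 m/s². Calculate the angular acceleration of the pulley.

α ≈ 4.21 rad/s²

I = MR² = (2.60)(0.296)² = 0.2278 kg·m².
Heavier block: m₁g − T₁ = m₁a. Lighter block: T₂ − m₂g = m₂a.
Pulley: (T₁ − T₂)R = Iα = I(a/R), so T₁ − T₂ = (I/R²)a = 1·M_p a = 2.600·a.
Adding the three: (m₁ − m₂)g = (m₁ + m₂ + 2.600)a, so a = (5.04 − 3.61)(9.8)/(5.04 + 3.61 + 2.600) = 1.246 m/s².
α = a/R = 1.246/0.296 = 4.208 rad/s².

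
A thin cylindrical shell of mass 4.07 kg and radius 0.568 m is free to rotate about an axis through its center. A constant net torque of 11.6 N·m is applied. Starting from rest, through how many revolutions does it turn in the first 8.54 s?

I = MR² = (4.07)(0.568)² = 1.313 kg·m².
α = τ/I = 11.6/1.313 = 8.834 rad/s².
θ = ½αt² = ½(8.834)(8.54)² = 322.1 rad.
Revolutions = θ/(2π) = 51.27.

≈ 51.3 revolutions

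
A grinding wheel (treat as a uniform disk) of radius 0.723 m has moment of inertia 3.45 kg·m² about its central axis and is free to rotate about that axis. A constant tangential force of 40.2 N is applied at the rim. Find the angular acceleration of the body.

τ = F R = (40.2)(0.723) = 29.06 N·m.
Newton's second law for rotation, τ = Iα, gives α = τ/I = 29.06/3.450 = 8.425 rad/s².

α ≈ 8.42 rad/s²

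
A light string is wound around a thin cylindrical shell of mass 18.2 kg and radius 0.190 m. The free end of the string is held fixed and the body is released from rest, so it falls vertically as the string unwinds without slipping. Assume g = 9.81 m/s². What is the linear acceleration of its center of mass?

Translation: Mg − T = Ma. Rotation about the center: TR = Iα with I = MR².
With a = αR: T = (I/R²)a = M a, so Mg = (1 + 1.000)Ma.
a = g/(1 + 1.000) = 9.81/2.000 = 4.905 m/s².

a ≈ 4.91 m/s²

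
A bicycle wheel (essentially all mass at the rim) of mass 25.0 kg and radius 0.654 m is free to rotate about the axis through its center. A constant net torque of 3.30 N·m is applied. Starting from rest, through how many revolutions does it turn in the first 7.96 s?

≈ 1.56 revolutions

I = MR² = (25.0)(0.654)² = 10.69 kg·m².
α = τ/I = 3.30/10.69 = 0.3086 rad/s².
θ = ½αt² = ½(0.3086)(7.96)² = 9.777 rad.
Revolutions = θ/(2π) = 1.556.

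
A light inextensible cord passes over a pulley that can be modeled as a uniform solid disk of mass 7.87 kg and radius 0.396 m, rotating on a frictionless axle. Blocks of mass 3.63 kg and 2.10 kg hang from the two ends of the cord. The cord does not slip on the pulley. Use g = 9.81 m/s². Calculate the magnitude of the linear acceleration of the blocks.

I = ½MR² = (1/2)(7.87)(0.396)² = 0.6171 kg·m².
Heavier block: m₁g − T₁ = m₁a. Lighter block: T₂ − m₂g = m₂a.
Pulley: (T₁ − T₂)R = Iα = I(a/R), so T₁ − T₂ = (I/R²)a = (1/2)M_p a = 3.935·a.
Adding the three: (m₁ − m₂)g = (m₁ + m₂ + 3.935)a, so a = (3.63 − 2.10)(9.81)/(3.63 + 2.10 + 3.935) = 1.553 m/s².

a ≈ 1.55 m/s²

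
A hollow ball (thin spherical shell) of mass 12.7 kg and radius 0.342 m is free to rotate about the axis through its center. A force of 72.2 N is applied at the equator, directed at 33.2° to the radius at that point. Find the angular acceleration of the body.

I = (2/3)MR² = (2/3)(12.7)(0.342)² = 0.9903 kg·m².
Only the tangential component produces torque: τ = F R sinθ = (72.2)(0.342) sin 33.2° = 13.52 N·m.
From τ = Iα: α = 13.52/0.9903 = 13.65 rad/s².

α ≈ 13.7 rad/s²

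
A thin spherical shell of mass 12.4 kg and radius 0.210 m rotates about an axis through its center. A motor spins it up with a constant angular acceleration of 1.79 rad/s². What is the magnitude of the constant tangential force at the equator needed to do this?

F ≈ 3.11 N

I = (2/3)MR² = (2/3)(12.4)(0.210)² = 0.3646 kg·m².
The required torque is τ = Iα = (0.3646)(1.790) = 0.6526 N·m.
A tangential force at the equator gives τ = FR, so F = τ/R = 0.6526/0.210 = 3.107 N.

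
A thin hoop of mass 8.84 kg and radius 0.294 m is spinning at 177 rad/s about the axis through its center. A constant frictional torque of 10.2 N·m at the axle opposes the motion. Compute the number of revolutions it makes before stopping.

I = MR² = (8.84)(0.294)² = 0.7641 kg·m².
The net torque has magnitude 10.2 N·m, opposing ω.
|α| = τ/I = 10.20/0.7641 = 13.35 rad/s² (deceleration).
ω² = ω₀² − 2|α|θ with ω = 0 ⇒ θ = ω₀²/(2|α|) = 1173 rad = 186.8 rev.

≈ 187 revolutions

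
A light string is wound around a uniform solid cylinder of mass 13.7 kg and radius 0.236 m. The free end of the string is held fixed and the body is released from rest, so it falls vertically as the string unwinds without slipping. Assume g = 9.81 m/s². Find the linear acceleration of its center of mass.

Translation: Mg − T = Ma. Rotation about the center: TR = Iα with I = ½MR².
With a = αR: T = (I/R²)a = (1/2)M a, so Mg = (1 + 0.5000)Ma.
a = g/(1 + 0.5000) = 9.81/1.500 = 6.540 m/s².

a ≈ 6.54 m/s²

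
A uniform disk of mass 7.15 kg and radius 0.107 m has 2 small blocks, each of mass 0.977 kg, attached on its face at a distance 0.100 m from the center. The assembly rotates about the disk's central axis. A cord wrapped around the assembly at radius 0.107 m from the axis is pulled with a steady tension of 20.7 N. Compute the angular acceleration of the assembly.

α ≈ 36.6 rad/s²

I_disk = ½MR² = ½(7.15)(0.107)² = 0.04093 kg·m².
I_blocks = 2·m·r² = 2(0.977)(0.100)² = 0.01954 kg·m².
Total I = 0.06047 kg·m².
τ = F r = (20.7)(0.107) = 2.215 N·m.
α = τ/I = 2.215/0.06047 = 36.63 rad/s².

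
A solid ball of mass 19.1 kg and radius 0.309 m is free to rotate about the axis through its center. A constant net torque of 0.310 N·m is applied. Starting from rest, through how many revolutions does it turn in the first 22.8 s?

≈ 17.6 revolutions

I = (2/5)MR² = (2/5)(19.1)(0.309)² = 0.7295 kg·m².
α = τ/I = 0.310/0.7295 = 0.4250 rad/s².
θ = ½αt² = ½(0.4250)(22.8)² = 110.5 rad.
Revolutions = θ/(2π) = 17.58.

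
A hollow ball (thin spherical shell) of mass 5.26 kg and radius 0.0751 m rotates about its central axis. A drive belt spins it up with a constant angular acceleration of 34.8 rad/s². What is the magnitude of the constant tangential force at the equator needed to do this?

F ≈ 9.16 N

I = (2/3)MR² = (2/3)(5.26)(0.0751)² = 0.01978 kg·m².
The required torque is τ = Iα = (0.01978)(34.80) = 0.6883 N·m.
A tangential force at the equator gives τ = FR, so F = τ/R = 0.6883/0.0751 = 9.165 N.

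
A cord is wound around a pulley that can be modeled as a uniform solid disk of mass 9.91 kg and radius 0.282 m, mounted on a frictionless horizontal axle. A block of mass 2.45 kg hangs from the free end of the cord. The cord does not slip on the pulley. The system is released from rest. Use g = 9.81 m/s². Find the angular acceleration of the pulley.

α ≈ 11.5 rad/s²

I = ½MR² = (1/2)(9.91)(0.282)² = 0.3940 kg·m².
Block: mg − T = ma. Pulley: TR = Iα. No-slip: a = αR, so T = (I/R²)a = 4.955·a.
Then mg = (m + 4.955)a, so a = (2.45)(9.81)/(2.45 + 4.955) = 3.246 m/s².
α = a/R = 3.246/0.282 = 11.51 rad/s².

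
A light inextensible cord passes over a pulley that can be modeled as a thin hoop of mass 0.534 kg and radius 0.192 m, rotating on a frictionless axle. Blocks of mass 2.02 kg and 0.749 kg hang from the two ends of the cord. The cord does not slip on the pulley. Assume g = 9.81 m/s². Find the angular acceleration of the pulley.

α ≈ 19.7 rad/s²

I = MR² = (0.534)(0.192)² = 0.01969 kg·m².
Heavier block: m₁g − T₁ = m₁a. Lighter block: T₂ − m₂g = m₂a.
Pulley: (T₁ − T₂)R = Iα = I(a/R), so T₁ − T₂ = (I/R²)a = 1·M_p a = 0.5340·a.
Adding the three: (m₁ − m₂)g = (m₁ + m₂ + 0.5340)a, so a = (2.02 − 0.749)(9.81)/(2.02 + 0.749 + 0.5340) = 3.775 m/s².
α = a/R = 3.775/0.192 = 19.66 rad/s².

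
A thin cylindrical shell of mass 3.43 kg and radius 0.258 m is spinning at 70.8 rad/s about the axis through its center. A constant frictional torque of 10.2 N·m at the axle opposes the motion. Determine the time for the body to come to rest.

t ≈ 1.58 s

I = MR² = (3.43)(0.258)² = 0.2283 kg·m².
The net torque has magnitude 10.2 N·m, opposing ω.
|α| = τ/I = 10.20/0.2283 = 44.68 rad/s² (deceleration).
0 = ω₀ − |α|t ⇒ t = ω₀/|α| = 70.8/44.68 = 1.585 s.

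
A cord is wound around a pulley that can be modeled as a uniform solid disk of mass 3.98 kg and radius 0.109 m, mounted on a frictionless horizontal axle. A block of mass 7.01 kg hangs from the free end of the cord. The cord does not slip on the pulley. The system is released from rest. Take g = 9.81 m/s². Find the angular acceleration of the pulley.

I = ½MR² = (1/2)(3.98)(0.109)² = 0.02364 kg·m².
Block: mg − T = ma. Pulley: TR = Iα. No-slip: a = αR, so T = (I/R²)a = 1.990·a.
Then mg = (m + 1.990)a, so a = (7.01)(9.81)/(7.01 + 1.990) = 7.641 m/s².
α = a/R = 7.641/0.109 = 70.10 rad/s².

α ≈ 70.1 rad/s²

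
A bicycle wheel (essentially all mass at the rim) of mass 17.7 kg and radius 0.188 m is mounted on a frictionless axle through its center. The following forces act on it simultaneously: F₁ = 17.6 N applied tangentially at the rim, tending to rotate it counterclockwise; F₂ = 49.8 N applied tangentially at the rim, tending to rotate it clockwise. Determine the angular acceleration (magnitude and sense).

I = MR² = (17.7)(0.188)² = 0.6256 kg·m².
Taking counterclockwise as positive: τ₁ = +(17.6)(0.188) = +3.309 N·m; τ₂ = −(49.8)(0.188) = −9.362 N·m.
Net torque τ = -6.054 N·m.
α = τ/I = -6.054/0.6256 = -9.677 rad/s².

α ≈ 9.68 rad/s², clockwise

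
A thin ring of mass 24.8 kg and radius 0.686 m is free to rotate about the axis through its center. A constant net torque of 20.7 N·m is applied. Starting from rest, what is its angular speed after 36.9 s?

ω ≈ 65.4 rad/s

I = MR² = (24.8)(0.686)² = 11.67 kg·m².
α = τ/I = 20.7/11.67 = 1.774 rad/s².
ω = ω₀ + αt = 0 + (1.774)(36.9) = 65.45 rad/s.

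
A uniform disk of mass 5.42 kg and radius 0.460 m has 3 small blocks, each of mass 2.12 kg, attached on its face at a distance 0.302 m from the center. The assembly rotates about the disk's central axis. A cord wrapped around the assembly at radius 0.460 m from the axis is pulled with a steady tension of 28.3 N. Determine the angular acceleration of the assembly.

α ≈ 11.3 rad/s²

I_disk = ½MR² = ½(5.42)(0.460)² = 0.5734 kg·m².
I_blocks = 3·m·r² = 3(2.12)(0.302)² = 0.5801 kg·m².
Total I = 1.153 kg·m².
τ = F r = (28.3)(0.460) = 13.02 N·m.
α = τ/I = 13.02/1.153 = 11.29 rad/s².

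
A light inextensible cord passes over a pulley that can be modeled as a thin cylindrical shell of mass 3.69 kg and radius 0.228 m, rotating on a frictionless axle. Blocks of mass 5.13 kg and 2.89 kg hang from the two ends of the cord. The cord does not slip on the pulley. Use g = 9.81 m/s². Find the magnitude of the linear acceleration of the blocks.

I = MR² = (3.69)(0.228)² = 0.1918 kg·m².
Heavier block: m₁g − T₁ = m₁a. Lighter block: T₂ − m₂g = m₂a.
Pulley: (T₁ − T₂)R = Iα = I(a/R), so T₁ − T₂ = (I/R²)a = 1·M_p a = 3.690·a.
Adding the three: (m₁ − m₂)g = (m₁ + m₂ + 3.690)a, so a = (5.13 − 2.89)(9.81)/(5.13 + 2.89 + 3.690) = 1.877 m/s².

a ≈ 1.88 m/s²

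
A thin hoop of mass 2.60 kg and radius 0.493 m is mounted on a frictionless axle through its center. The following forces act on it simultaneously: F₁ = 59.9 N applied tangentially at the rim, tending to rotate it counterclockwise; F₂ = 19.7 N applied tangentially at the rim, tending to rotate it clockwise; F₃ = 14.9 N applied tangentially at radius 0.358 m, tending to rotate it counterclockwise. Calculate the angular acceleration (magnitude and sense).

α ≈ 39.8 rad/s², counterclockwise

I = MR² = (2.60)(0.493)² = 0.6319 kg·m².
Taking counterclockwise as positive: τ₁ = +(59.9)(0.493) = +29.53 N·m; τ₂ = −(19.7)(0.493) = −9.712 N·m; τ₃ = +(14.9)(0.358) = +5.334 N·m.
Net torque τ = 25.15 N·m.
α = τ/I = 25.15/0.6319 = 39.80 rad/s².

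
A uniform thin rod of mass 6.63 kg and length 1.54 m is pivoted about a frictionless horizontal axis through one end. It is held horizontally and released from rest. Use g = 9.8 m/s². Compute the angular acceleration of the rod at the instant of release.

About the pivot, I = (1/3)ML² = (1/3)(6.63)(1.54)² = 5.241 kg·m².
The weight acts at the center, a distance L/2 = 0.7700 m from the pivot; τ = Mg(L/2) = 50.03 N·m.
α = τ/I = 50.03/5.241 = 9.545 rad/s².

α ≈ 9.55 rad/s²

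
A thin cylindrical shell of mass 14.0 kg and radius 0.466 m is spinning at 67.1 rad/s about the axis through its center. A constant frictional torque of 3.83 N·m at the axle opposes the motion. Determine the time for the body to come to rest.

t ≈ 53.3 s

I = MR² = (14.0)(0.466)² = 3.040 kg·m².
The net torque has magnitude 3.83 N·m, opposing ω.
|α| = τ/I = 3.830/3.040 = 1.260 rad/s² (deceleration).
0 = ω₀ − |α|t ⇒ t = ω₀/|α| = 67.1/1.260 = 53.26 s.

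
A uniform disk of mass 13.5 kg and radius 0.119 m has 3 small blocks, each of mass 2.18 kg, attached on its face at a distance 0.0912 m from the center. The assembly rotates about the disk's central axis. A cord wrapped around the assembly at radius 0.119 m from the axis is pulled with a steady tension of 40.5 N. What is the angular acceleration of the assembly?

I_disk = ½MR² = ½(13.5)(0.119)² = 0.09559 kg·m².
I_blocks = 3·m·r² = 3(2.18)(0.0912)² = 0.05440 kg·m².
Total I = 0.1500 kg·m².
τ = F r = (40.5)(0.119) = 4.819 N·m.
α = τ/I = 4.819/0.1500 = 32.13 rad/s².

α ≈ 32.1 rad/s²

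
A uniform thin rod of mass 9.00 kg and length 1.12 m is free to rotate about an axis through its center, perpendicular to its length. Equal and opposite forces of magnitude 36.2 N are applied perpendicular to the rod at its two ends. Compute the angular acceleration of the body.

α ≈ 43.1 rad/s²

I = (1/12)ML² = (1/12)(9.00)(1.12)² = 0.9408 kg·m².
The couple gives τ = F·(L/2) + F·(L/2) = F L = (36.2)(1.12) = 40.54 N·m.
Newton's second law for rotation, τ = Iα, gives α = τ/I = 40.54/0.9408 = 43.10 rad/s².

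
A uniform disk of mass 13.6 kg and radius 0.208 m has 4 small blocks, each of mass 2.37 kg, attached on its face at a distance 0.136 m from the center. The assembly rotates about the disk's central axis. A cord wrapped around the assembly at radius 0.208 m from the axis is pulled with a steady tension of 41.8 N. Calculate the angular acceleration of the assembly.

I_disk = ½MR² = ½(13.6)(0.208)² = 0.2942 kg·m².
I_blocks = 4·m·r² = 4(2.37)(0.136)² = 0.1753 kg·m².
Total I = 0.4695 kg·m².
τ = F r = (41.8)(0.208) = 8.694 N·m.
α = τ/I = 8.694/0.4695 = 18.52 rad/s².

α ≈ 18.5 rad/s²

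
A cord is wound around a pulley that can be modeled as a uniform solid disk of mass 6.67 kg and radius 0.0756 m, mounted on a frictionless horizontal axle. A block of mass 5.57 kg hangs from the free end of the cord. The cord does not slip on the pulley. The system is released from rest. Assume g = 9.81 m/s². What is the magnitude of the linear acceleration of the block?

a ≈ 6.14 m/s²

I = ½MR² = (1/2)(6.67)(0.0756)² = 0.01906 kg·m².
Block: mg − T = ma. Pulley: TR = Iα. No-slip: a = αR, so T = (I/R²)a = 3.335·a.
Then mg = (m + 3.335)a, so a = (5.57)(9.81)/(5.57 + 3.335) = 6.136 m/s².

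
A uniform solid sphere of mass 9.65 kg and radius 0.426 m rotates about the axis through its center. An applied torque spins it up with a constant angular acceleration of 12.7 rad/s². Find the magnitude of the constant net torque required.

τ ≈ 8.90 N·m

I = (2/5)MR² = (2/5)(9.65)(0.426)² = 0.7005 kg·m².
τ = Iα = (0.7005)(12.70) = 8.896 N·m.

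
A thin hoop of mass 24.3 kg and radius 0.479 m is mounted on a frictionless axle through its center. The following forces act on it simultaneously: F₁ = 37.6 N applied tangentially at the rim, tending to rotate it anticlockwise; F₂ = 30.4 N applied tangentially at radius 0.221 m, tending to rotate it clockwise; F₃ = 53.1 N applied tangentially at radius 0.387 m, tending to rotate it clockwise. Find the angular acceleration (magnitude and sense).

I = MR² = (24.3)(0.479)² = 5.575 kg·m².
Taking anticlockwise as positive: τ₁ = +(37.6)(0.479) = +18.01 N·m; τ₂ = −(30.4)(0.221) = −6.718 N·m; τ₃ = −(53.1)(0.387) = −20.55 N·m.
Net torque τ = -9.258 N·m.
α = τ/I = -9.258/5.575 = -1.660 rad/s².

α ≈ 1.66 rad/s², clockwise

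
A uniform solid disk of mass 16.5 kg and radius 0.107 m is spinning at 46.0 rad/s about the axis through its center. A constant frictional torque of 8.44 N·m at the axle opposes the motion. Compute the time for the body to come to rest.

I = ½MR² = (1/2)(16.5)(0.107)² = 0.09445 kg·m².
The net torque has magnitude 8.44 N·m, opposing ω.
|α| = τ/I = 8.440/0.09445 = 89.36 rad/s² (deceleration).
0 = ω₀ − |α|t ⇒ t = ω₀/|α| = 46.0/89.36 = 0.5148 s.

t ≈ 0.515 s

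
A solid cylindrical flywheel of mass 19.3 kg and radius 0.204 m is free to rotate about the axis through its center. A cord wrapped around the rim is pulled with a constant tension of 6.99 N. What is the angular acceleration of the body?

I = ½MR² = (1/2)(19.3)(0.204)² = 0.4016 kg·m².
τ = F R = (6.99)(0.204) = 1.426 N·m.
From τ = Iα: α = 1.426/0.4016 = 3.551 rad/s².

α ≈ 3.55 rad/s²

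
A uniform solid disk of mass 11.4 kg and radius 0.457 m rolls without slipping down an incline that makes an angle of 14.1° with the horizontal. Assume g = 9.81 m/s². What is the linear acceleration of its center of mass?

a ≈ 1.59 m/s²

Translation along the incline: Mg sinθ − f = Ma.
Rotation about the center: fR = Iα with I = ½MR². No-slip gives a = αR, so f = (I/R²)a = (1/2)M a.
Substituting: Mg sinθ = (1 + 0.5000)Ma, so a = g sinθ/(1 + 0.5000) = (9.81) sin 14.1° / 1.500 = 1.593 m/s².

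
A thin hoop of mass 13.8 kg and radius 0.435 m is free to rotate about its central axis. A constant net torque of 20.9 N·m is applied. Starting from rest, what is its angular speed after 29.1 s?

I = MR² = (13.8)(0.435)² = 2.611 kg·m².
α = τ/I = 20.9/2.611 = 8.004 rad/s².
ω = ω₀ + αt = 0 + (8.004)(29.1) = 232.9 rad/s.

ω ≈ 233 rad/s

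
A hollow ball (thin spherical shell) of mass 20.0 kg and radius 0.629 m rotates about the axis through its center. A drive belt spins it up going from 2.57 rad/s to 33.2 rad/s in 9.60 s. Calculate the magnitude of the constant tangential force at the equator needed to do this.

I = (2/3)MR² = (2/3)(20.0)(0.629)² = 5.275 kg·m².
α = Δω/Δt = (33.2 − 2.57)/9.60 = 3.191 rad/s².
The required torque is τ = Iα = (5.275)(3.191) = 16.83 N·m.
A tangential force at the equator gives τ = FR, so F = τ/R = 16.83/0.629 = 26.76 N.

F ≈ 26.8 N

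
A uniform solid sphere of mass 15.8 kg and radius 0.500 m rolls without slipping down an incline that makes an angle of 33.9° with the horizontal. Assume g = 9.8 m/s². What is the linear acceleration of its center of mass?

a ≈ 3.90 m/s²

Translation along the incline: Mg sinθ − f = Ma.
Rotation about the center: fR = Iα with I = (2/5)MR². No-slip gives a = αR, so f = (I/R²)a = (2/5)M a.
Substituting: Mg sinθ = (1 + 0.4000)Ma, so a = g sinθ/(1 + 0.4000) = (9.8) sin 33.9° / 1.400 = 3.904 m/s².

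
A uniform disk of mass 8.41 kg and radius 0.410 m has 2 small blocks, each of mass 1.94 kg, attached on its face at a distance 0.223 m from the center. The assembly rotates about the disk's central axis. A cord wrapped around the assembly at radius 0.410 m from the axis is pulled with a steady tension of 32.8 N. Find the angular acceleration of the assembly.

α ≈ 14.9 rad/s²

I_disk = ½MR² = ½(8.41)(0.410)² = 0.7069 kg·m².
I_blocks = 2·m·r² = 2(1.94)(0.223)² = 0.1929 kg·m².
Total I = 0.8998 kg·m².
τ = F r = (32.8)(0.410) = 13.45 N·m.
α = τ/I = 13.45/0.8998 = 14.95 rad/s².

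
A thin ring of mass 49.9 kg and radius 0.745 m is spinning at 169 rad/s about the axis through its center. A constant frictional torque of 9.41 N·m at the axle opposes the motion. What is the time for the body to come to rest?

t ≈ 497 s

I = MR² = (49.9)(0.745)² = 27.70 kg·m².
The net torque has magnitude 9.41 N·m, opposing ω.
|α| = τ/I = 9.410/27.70 = 0.3398 rad/s² (deceleration).
0 = ω₀ − |α|t ⇒ t = ω₀/|α| = 169/0.3398 = 497.4 s.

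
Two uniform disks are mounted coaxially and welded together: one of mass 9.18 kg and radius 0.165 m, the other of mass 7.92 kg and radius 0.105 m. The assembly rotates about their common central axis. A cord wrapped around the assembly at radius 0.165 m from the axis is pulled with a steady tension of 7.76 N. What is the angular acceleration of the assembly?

α ≈ 7.59 rad/s²

I = ½M₁R₁² + ½M₂R₂² = ½(9.18)(0.165)² + ½(7.92)(0.105)² = 0.1686 kg·m².
τ = F r = (7.76)(0.165) = 1.280 N·m.
α = τ/I = 1.280/0.1686 = 7.593 rad/s².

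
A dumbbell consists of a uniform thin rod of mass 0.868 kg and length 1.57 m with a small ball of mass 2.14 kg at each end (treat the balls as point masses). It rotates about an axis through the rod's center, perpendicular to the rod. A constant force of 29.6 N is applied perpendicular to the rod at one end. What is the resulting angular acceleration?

α ≈ 8.25 rad/s²

I_rod = (1/12)ML² = (1/12)(0.868)(1.57)² = 0.1783 kg·m².
I_balls = 2·m·(L/2)² = 2(2.14)(0.7850)² = 2.637 kg·m².
Total I = 2.816 kg·m².
τ = F·(L/2) = (29.6)(0.785) = 23.24 N·m.
α = τ/I = 23.24/2.816 = 8.252 rad/s².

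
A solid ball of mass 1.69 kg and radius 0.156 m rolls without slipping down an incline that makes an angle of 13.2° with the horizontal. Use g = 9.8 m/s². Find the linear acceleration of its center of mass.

a ≈ 1.60 m/s²

Translation along the incline: Mg sinθ − f = Ma.
Rotation about the center: fR = Iα with I = (2/5)MR². No-slip gives a = αR, so f = (I/R²)a = (2/5)M a.
Substituting: Mg sinθ = (1 + 0.4000)Ma, so a = g sinθ/(1 + 0.4000) = (9.8) sin 13.2° / 1.400 = 1.598 m/s².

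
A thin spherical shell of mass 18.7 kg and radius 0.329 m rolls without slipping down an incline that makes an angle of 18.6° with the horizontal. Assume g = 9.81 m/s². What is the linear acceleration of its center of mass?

Translation along the incline: Mg sinθ − f = Ma.
Rotation about the center: fR = Iα with I = (2/3)MR². No-slip gives a = αR, so f = (I/R²)a = (2/3)M a.
Substituting: Mg sinθ = (1 + 0.6667)Ma, so a = g sinθ/(1 + 0.6667) = (9.81) sin 18.6° / 1.667 = 1.877 m/s².

a ≈ 1.88 m/s²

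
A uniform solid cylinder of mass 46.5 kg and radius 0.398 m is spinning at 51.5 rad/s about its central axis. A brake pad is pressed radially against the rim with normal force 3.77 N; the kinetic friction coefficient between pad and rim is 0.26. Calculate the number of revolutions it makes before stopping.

I = ½MR² = (1/2)(46.5)(0.398)² = 3.683 kg·m².
Friction force f = μN = (0.26)(3.77) = 0.9802 N at the rim; torque magnitude τ = fR = 0.3901 N·m, opposing ω.
|α| = τ/I = 0.3901/3.683 = 0.1059 rad/s² (deceleration).
ω² = ω₀² − 2|α|θ with ω = 0 ⇒ θ = ω₀²/(2|α|) = 12520 rad = 1992 rev.

≈ 1990 revolutions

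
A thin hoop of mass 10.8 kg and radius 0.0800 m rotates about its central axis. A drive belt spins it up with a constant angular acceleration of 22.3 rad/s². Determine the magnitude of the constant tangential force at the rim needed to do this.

F ≈ 19.3 N

I = MR² = (10.8)(0.0800)² = 0.06912 kg·m².
The required torque is τ = Iα = (0.06912)(22.30) = 1.541 N·m.
A tangential force at the rim gives τ = FR, so F = τ/R = 1.541/0.0800 = 19.27 N.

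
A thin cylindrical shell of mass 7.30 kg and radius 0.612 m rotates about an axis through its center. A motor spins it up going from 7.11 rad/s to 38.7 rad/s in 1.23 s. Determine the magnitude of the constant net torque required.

I = MR² = (7.30)(0.612)² = 2.734 kg·m².
α = Δω/Δt = (38.7 − 7.11)/1.23 = 25.68 rad/s².
τ = Iα = (2.734)(25.68) = 70.22 N·m.

τ ≈ 70.2 N·m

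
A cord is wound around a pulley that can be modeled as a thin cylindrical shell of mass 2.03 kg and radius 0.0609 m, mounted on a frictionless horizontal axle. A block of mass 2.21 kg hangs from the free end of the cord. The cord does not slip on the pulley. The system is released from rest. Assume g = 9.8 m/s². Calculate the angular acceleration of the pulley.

I = MR² = (2.03)(0.0609)² = 0.007529 kg·m².
Block: mg − T = ma. Pulley: TR = Iα. No-slip: a = αR, so T = (I/R²)a = 2.030·a.
Then mg = (m + 2.030)a, so a = (2.21)(9.8)/(2.21 + 2.030) = 5.108 m/s².
α = a/R = 5.108/0.0609 = 83.88 rad/s².

α ≈ 83.9 rad/s²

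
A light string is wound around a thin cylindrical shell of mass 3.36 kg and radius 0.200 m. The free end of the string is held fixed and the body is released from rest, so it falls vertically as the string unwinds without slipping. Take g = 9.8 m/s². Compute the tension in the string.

T ≈ 16.5 N

Translation: Mg − T = Ma. Rotation about the center: TR = Iα with I = MR².
With a = αR: T = (I/R²)a = M a, so Mg = (1 + 1.000)Ma.
a = g/(1 + 1.000) = 9.8/2.000 = 4.900 m/s².
T = 1.000·M·a = (1.000)(3.36)(4.900) = 16.46 N.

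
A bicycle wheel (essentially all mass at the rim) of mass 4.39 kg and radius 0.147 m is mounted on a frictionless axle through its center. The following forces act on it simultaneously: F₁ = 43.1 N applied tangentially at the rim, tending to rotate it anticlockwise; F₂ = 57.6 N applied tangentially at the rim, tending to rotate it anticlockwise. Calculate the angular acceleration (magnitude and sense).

I = MR² = (4.39)(0.147)² = 0.09486 kg·m².
Taking anticlockwise as positive: τ₁ = +(43.1)(0.147) = +6.336 N·m; τ₂ = +(57.6)(0.147) = +8.467 N·m.
Net torque τ = 14.80 N·m.
α = τ/I = 14.80/0.09486 = 156.0 rad/s².

α ≈ 156 rad/s², anticlockwise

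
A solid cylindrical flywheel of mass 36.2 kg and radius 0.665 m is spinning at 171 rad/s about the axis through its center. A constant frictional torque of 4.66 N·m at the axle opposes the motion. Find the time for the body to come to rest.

t ≈ 294 s

I = ½MR² = (1/2)(36.2)(0.665)² = 8.004 kg·m².
The net torque has magnitude 4.66 N·m, opposing ω.
|α| = τ/I = 4.660/8.004 = 0.5822 rad/s² (deceleration).
0 = ω₀ − |α|t ⇒ t = ω₀/|α| = 171/0.5822 = 293.7 s.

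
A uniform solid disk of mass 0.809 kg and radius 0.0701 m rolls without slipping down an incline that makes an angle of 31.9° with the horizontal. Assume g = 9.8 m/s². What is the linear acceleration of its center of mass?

a ≈ 3.45 m/s²

Translation along the incline: Mg sinθ − f = Ma.
Rotation about the center: fR = Iα with I = ½MR². No-slip gives a = αR, so f = (I/R²)a = (1/2)M a.
Substituting: Mg sinθ = (1 + 0.5000)Ma, so a = g sinθ/(1 + 0.5000) = (9.8) sin 31.9° / 1.500 = 3.452 m/s².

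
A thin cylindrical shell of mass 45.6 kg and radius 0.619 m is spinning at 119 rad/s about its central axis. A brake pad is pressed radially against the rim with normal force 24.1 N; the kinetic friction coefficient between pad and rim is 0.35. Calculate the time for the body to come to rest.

I = MR² = (45.6)(0.619)² = 17.47 kg·m².
Friction force f = μN = (0.35)(24.1) = 8.435 N at the rim; torque magnitude τ = fR = 5.221 N·m, opposing ω.
|α| = τ/I = 5.221/17.47 = 0.2988 rad/s² (deceleration).
0 = ω₀ − |α|t ⇒ t = ω₀/|α| = 119/0.2988 = 398.2 s.

t ≈ 398 s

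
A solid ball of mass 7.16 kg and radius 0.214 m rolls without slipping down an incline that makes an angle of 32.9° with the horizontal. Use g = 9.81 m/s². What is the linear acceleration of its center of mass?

a ≈ 3.81 m/s²

Translation along the incline: Mg sinθ − f = Ma.
Rotation about the center: fR = Iα with I = (2/5)MR². No-slip gives a = αR, so f = (I/R²)a = (2/5)M a.
Substituting: Mg sinθ = (1 + 0.4000)Ma, so a = g sinθ/(1 + 0.4000) = (9.81) sin 32.9° / 1.400 = 3.806 m/s².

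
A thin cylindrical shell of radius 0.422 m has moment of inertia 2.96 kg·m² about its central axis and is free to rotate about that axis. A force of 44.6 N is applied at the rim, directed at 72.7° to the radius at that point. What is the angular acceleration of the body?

α ≈ 6.07 rad/s²

Only the tangential component produces torque: τ = F R sinθ = (44.6)(0.422) sin 72.7° = 17.97 N·m.
From τ = Iα: α = 17.97/2.960 = 6.071 rad/s².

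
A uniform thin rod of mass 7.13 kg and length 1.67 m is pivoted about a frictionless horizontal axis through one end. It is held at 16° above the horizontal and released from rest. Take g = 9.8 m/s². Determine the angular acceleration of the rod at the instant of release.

α ≈ 8.46 rad/s²

About the pivot, I = (1/3)ML² = (1/3)(7.13)(1.67)² = 6.628 kg·m².
The weight acts at the center, a distance L/2 = 0.8350 m from the pivot; τ = Mg(L/2) cos 16° = 56.08 N·m.
α = τ/I = 56.08/6.628 = 8.461 rad/s².
(Equivalently α = (3g/(2L)) cos 16° = 8.461 rad/s².)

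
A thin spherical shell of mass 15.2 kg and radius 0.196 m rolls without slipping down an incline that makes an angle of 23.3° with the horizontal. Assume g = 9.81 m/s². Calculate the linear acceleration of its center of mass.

Translation along the incline: Mg sinθ − f = Ma.
Rotation about the center: fR = Iα with I = (2/3)MR². No-slip gives a = αR, so f = (I/R²)a = (2/3)M a.
Substituting: Mg sinθ = (1 + 0.6667)Ma, so a = g sinθ/(1 + 0.6667) = (9.81) sin 23.3° / 1.667 = 2.328 m/s².

a ≈ 2.33 m/s²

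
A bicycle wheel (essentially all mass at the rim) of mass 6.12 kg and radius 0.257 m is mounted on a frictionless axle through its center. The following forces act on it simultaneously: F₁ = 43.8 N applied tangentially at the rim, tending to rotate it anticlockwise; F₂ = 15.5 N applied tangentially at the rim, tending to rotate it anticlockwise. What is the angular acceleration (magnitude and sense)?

α ≈ 37.7 rad/s², anticlockwise

I = MR² = (6.12)(0.257)² = 0.4042 kg·m².
Taking anticlockwise as positive: τ₁ = +(43.8)(0.257) = +11.26 N·m; τ₂ = +(15.5)(0.257) = +3.984 N·m.
Net torque τ = 15.24 N·m.
α = τ/I = 15.24/0.4042 = 37.70 rad/s².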